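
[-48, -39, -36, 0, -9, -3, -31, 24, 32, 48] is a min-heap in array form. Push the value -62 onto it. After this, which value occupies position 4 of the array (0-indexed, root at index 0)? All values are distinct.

-39

append -62 at index 10 → [-48, -39, -36, 0, -9, -3, -31, 24, 32, 48, -62]
-62 < parent -9 at index 4, swap → [-48, -39, -36, 0, -62, -3, -31, 24, 32, 48, -9]
-62 < parent -39 at index 1, swap → [-48, -62, -36, 0, -39, -3, -31, 24, 32, 48, -9]
-62 < parent -48 at index 0, swap → [-62, -48, -36, 0, -39, -3, -31, 24, 32, 48, -9]
resulting array: [-62, -48, -36, 0, -39, -3, -31, 24, 32, 48, -9]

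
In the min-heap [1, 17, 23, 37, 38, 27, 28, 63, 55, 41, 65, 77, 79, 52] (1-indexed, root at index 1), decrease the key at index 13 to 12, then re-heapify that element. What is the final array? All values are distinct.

[1, 17, 12, 37, 38, 23, 28, 63, 55, 41, 65, 77, 27, 52]

set index 13 from 79 to 12 → [1, 17, 23, 37, 38, 27, 28, 63, 55, 41, 65, 77, 12, 52]
12 < parent 27 at index 6, swap → [1, 17, 23, 37, 38, 12, 28, 63, 55, 41, 65, 77, 27, 52]
12 < parent 23 at index 3, swap → [1, 17, 12, 37, 38, 23, 28, 63, 55, 41, 65, 77, 27, 52]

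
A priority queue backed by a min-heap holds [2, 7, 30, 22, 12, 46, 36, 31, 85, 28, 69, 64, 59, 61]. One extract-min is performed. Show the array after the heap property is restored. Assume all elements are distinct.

remove root 2; move last element 61 to root → [61, 7, 30, 22, 12, 46, 36, 31, 85, 28, 69, 64, 59]
61 vs smaller child 7 at index 1, swap → [7, 61, 30, 22, 12, 46, 36, 31, 85, 28, 69, 64, 59]
61 vs smaller child 12 at index 4, swap → [7, 12, 30, 22, 61, 46, 36, 31, 85, 28, 69, 64, 59]
61 vs smaller child 28 at index 9, swap → [7, 12, 30, 22, 28, 46, 36, 31, 85, 61, 69, 64, 59]

[7, 12, 30, 22, 28, 46, 36, 31, 85, 61, 69, 64, 59]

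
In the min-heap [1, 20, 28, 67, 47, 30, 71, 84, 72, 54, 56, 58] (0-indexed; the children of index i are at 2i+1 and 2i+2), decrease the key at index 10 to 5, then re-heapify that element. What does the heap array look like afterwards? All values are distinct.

[1, 5, 28, 67, 20, 30, 71, 84, 72, 54, 47, 58]

set index 10 from 56 to 5 → [1, 20, 28, 67, 47, 30, 71, 84, 72, 54, 5, 58]
5 < parent 47 at index 4, swap → [1, 20, 28, 67, 5, 30, 71, 84, 72, 54, 47, 58]
5 < parent 20 at index 1, swap → [1, 5, 28, 67, 20, 30, 71, 84, 72, 54, 47, 58]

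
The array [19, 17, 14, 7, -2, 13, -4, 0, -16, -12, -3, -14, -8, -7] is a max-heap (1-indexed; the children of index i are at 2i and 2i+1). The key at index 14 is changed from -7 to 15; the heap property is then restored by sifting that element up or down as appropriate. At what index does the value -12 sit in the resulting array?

10

set index 14 from -7 to 15 → [19, 17, 14, 7, -2, 13, -4, 0, -16, -12, -3, -14, -8, 15]
15 > parent -4 at index 7, swap → [19, 17, 14, 7, -2, 13, 15, 0, -16, -12, -3, -14, -8, -4]
15 > parent 14 at index 3, swap → [19, 17, 15, 7, -2, 13, 14, 0, -16, -12, -3, -14, -8, -4]
resulting array: [19, 17, 15, 7, -2, 13, 14, 0, -16, -12, -3, -14, -8, -4]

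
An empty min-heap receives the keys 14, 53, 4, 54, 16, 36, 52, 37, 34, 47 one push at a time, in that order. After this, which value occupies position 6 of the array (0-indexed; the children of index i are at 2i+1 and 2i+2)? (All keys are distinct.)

Insert 14:
  append 14 at index 0 → [14] (no swap needed)
Insert 53:
  append 53 at index 1 → [14, 53] (no swap needed)
Insert 4:
  append 4 at index 2 → [14, 53, 4]
  4 < parent 14 at index 0, swap → [4, 53, 14]
Insert 54:
  append 54 at index 3 → [4, 53, 14, 54] (no swap needed)
Insert 16:
  append 16 at index 4 → [4, 53, 14, 54, 16]
  16 < parent 53 at index 1, swap → [4, 16, 14, 54, 53]
Insert 36:
  append 36 at index 5 → [4, 16, 14, 54, 53, 36] (no swap needed)
Insert 52:
  append 52 at index 6 → [4, 16, 14, 54, 53, 36, 52] (no swap needed)
Insert 37:
  append 37 at index 7 → [4, 16, 14, 54, 53, 36, 52, 37]
  37 < parent 54 at index 3, swap → [4, 16, 14, 37, 53, 36, 52, 54]
Insert 34:
  append 34 at index 8 → [4, 16, 14, 37, 53, 36, 52, 54, 34]
  34 < parent 37 at index 3, swap → [4, 16, 14, 34, 53, 36, 52, 54, 37]
Insert 47:
  append 47 at index 9 → [4, 16, 14, 34, 53, 36, 52, 54, 37, 47]
  47 < parent 53 at index 4, swap → [4, 16, 14, 34, 47, 36, 52, 54, 37, 53]
resulting array: [4, 16, 14, 34, 47, 36, 52, 54, 37, 53]

52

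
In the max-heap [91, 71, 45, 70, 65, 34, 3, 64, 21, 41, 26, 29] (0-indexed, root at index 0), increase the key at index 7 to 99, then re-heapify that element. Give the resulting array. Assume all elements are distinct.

set index 7 from 64 to 99 → [91, 71, 45, 70, 65, 34, 3, 99, 21, 41, 26, 29]
99 > parent 70 at index 3, swap → [91, 71, 45, 99, 65, 34, 3, 70, 21, 41, 26, 29]
99 > parent 71 at index 1, swap → [91, 99, 45, 71, 65, 34, 3, 70, 21, 41, 26, 29]
99 > parent 91 at index 0, swap → [99, 91, 45, 71, 65, 34, 3, 70, 21, 41, 26, 29]

[99, 91, 45, 71, 65, 34, 3, 70, 21, 41, 26, 29]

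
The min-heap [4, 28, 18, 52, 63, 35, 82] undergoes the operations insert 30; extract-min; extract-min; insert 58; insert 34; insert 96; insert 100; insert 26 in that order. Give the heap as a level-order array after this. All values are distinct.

[26, 28, 35, 34, 30, 52, 58, 82, 96, 100, 63]

insert 30:
  append 30 at index 7 → [4, 28, 18, 52, 63, 35, 82, 30]
  30 < parent 52 at index 3, swap → [4, 28, 18, 30, 63, 35, 82, 52]
extract-min → returns 4:
  remove root 4; move last element 52 to root → [52, 28, 18, 30, 63, 35, 82]
  52 vs smaller child 18 at index 2, swap → [18, 28, 52, 30, 63, 35, 82]
  52 vs smaller child 35 at index 5, swap → [18, 28, 35, 30, 63, 52, 82]
extract-min → returns 18:
  remove root 18; move last element 82 to root → [82, 28, 35, 30, 63, 52]
  82 vs smaller child 28 at index 1, swap → [28, 82, 35, 30, 63, 52]
  82 vs smaller child 30 at index 3, swap → [28, 30, 35, 82, 63, 52]
insert 58:
  append 58 at index 6 → [28, 30, 35, 82, 63, 52, 58] (no swap needed)
insert 34:
  append 34 at index 7 → [28, 30, 35, 82, 63, 52, 58, 34]
  34 < parent 82 at index 3, swap → [28, 30, 35, 34, 63, 52, 58, 82]
insert 96:
  append 96 at index 8 → [28, 30, 35, 34, 63, 52, 58, 82, 96] (no swap needed)
insert 100:
  append 100 at index 9 → [28, 30, 35, 34, 63, 52, 58, 82, 96, 100] (no swap needed)
insert 26:
  append 26 at index 10 → [28, 30, 35, 34, 63, 52, 58, 82, 96, 100, 26]
  26 < parent 63 at index 4, swap → [28, 30, 35, 34, 26, 52, 58, 82, 96, 100, 63]
  26 < parent 30 at index 1, swap → [28, 26, 35, 34, 30, 52, 58, 82, 96, 100, 63]
  26 < parent 28 at index 0, swap → [26, 28, 35, 34, 30, 52, 58, 82, 96, 100, 63]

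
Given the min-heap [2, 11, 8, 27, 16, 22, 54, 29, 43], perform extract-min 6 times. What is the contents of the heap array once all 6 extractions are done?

extract-min #1 returns 2:
  remove root 2; move last element 43 to root → [43, 11, 8, 27, 16, 22, 54, 29]
  43 vs smaller child 8 at index 2, swap → [8, 11, 43, 27, 16, 22, 54, 29]
  43 vs smaller child 22 at index 5, swap → [8, 11, 22, 27, 16, 43, 54, 29]
extract-min #2 returns 8:
  remove root 8; move last element 29 to root → [29, 11, 22, 27, 16, 43, 54]
  29 vs smaller child 11 at index 1, swap → [11, 29, 22, 27, 16, 43, 54]
  29 vs smaller child 16 at index 4, swap → [11, 16, 22, 27, 29, 43, 54]
extract-min #3 returns 11:
  remove root 11; move last element 54 to root → [54, 16, 22, 27, 29, 43]
  54 vs smaller child 16 at index 1, swap → [16, 54, 22, 27, 29, 43]
  54 vs smaller child 27 at index 3, swap → [16, 27, 22, 54, 29, 43]
extract-min #4 returns 16:
  remove root 16; move last element 43 to root → [43, 27, 22, 54, 29]
  43 vs smaller child 22 at index 2, swap → [22, 27, 43, 54, 29]
extract-min #5 returns 22:
  remove root 22; move last element 29 to root → [29, 27, 43, 54]
  29 vs smaller child 27 at index 1, swap → [27, 29, 43, 54]
extract-min #6 returns 27:
  remove root 27; move last element 54 to root → [54, 29, 43]
  54 vs smaller child 29 at index 1, swap → [29, 54, 43]

[29, 54, 43]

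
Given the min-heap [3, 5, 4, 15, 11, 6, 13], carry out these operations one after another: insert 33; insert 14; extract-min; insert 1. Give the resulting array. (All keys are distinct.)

[1, 4, 6, 5, 11, 15, 13, 33, 14]

insert 33:
  append 33 at index 7 → [3, 5, 4, 15, 11, 6, 13, 33] (no swap needed)
insert 14:
  append 14 at index 8 → [3, 5, 4, 15, 11, 6, 13, 33, 14]
  14 < parent 15 at index 3, swap → [3, 5, 4, 14, 11, 6, 13, 33, 15]
extract-min → returns 3:
  remove root 3; move last element 15 to root → [15, 5, 4, 14, 11, 6, 13, 33]
  15 vs smaller child 4 at index 2, swap → [4, 5, 15, 14, 11, 6, 13, 33]
  15 vs smaller child 6 at index 5, swap → [4, 5, 6, 14, 11, 15, 13, 33]
insert 1:
  append 1 at index 8 → [4, 5, 6, 14, 11, 15, 13, 33, 1]
  1 < parent 14 at index 3, swap → [4, 5, 6, 1, 11, 15, 13, 33, 14]
  1 < parent 5 at index 1, swap → [4, 1, 6, 5, 11, 15, 13, 33, 14]
  1 < parent 4 at index 0, swap → [1, 4, 6, 5, 11, 15, 13, 33, 14]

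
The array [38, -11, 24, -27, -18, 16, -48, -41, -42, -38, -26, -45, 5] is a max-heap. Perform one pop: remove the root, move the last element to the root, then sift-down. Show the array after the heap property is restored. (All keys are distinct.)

remove root 38; move last element 5 to root → [5, -11, 24, -27, -18, 16, -48, -41, -42, -38, -26, -45]
5 vs larger child 24 at index 2, swap → [24, -11, 5, -27, -18, 16, -48, -41, -42, -38, -26, -45]
5 vs larger child 16 at index 5, swap → [24, -11, 16, -27, -18, 5, -48, -41, -42, -38, -26, -45]

[24, -11, 16, -27, -18, 5, -48, -41, -42, -38, -26, -45]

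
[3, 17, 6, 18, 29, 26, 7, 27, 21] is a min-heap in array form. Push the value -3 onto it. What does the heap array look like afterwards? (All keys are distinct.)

append -3 at index 9 → [3, 17, 6, 18, 29, 26, 7, 27, 21, -3]
-3 < parent 29 at index 4, swap → [3, 17, 6, 18, -3, 26, 7, 27, 21, 29]
-3 < parent 17 at index 1, swap → [3, -3, 6, 18, 17, 26, 7, 27, 21, 29]
-3 < parent 3 at index 0, swap → [-3, 3, 6, 18, 17, 26, 7, 27, 21, 29]

[-3, 3, 6, 18, 17, 26, 7, 27, 21, 29]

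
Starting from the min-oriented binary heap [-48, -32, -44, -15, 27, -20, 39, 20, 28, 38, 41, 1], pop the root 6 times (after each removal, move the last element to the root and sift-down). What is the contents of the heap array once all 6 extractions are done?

extract-min #1 returns -48:
  remove root -48; move last element 1 to root → [1, -32, -44, -15, 27, -20, 39, 20, 28, 38, 41]
  1 vs smaller child -44 at index 2, swap → [-44, -32, 1, -15, 27, -20, 39, 20, 28, 38, 41]
  1 vs smaller child -20 at index 5, swap → [-44, -32, -20, -15, 27, 1, 39, 20, 28, 38, 41]
extract-min #2 returns -44:
  remove root -44; move last element 41 to root → [41, -32, -20, -15, 27, 1, 39, 20, 28, 38]
  41 vs smaller child -32 at index 1, swap → [-32, 41, -20, -15, 27, 1, 39, 20, 28, 38]
  41 vs smaller child -15 at index 3, swap → [-32, -15, -20, 41, 27, 1, 39, 20, 28, 38]
  41 vs smaller child 20 at index 7, swap → [-32, -15, -20, 20, 27, 1, 39, 41, 28, 38]
extract-min #3 returns -32:
  remove root -32; move last element 38 to root → [38, -15, -20, 20, 27, 1, 39, 41, 28]
  38 vs smaller child -20 at index 2, swap → [-20, -15, 38, 20, 27, 1, 39, 41, 28]
  38 vs smaller child 1 at index 5, swap → [-20, -15, 1, 20, 27, 38, 39, 41, 28]
extract-min #4 returns -20:
  remove root -20; move last element 28 to root → [28, -15, 1, 20, 27, 38, 39, 41]
  28 vs smaller child -15 at index 1, swap → [-15, 28, 1, 20, 27, 38, 39, 41]
  28 vs smaller child 20 at index 3, swap → [-15, 20, 1, 28, 27, 38, 39, 41]
extract-min #5 returns -15:
  remove root -15; move last element 41 to root → [41, 20, 1, 28, 27, 38, 39]
  41 vs smaller child 1 at index 2, swap → [1, 20, 41, 28, 27, 38, 39]
  41 vs smaller child 38 at index 5, swap → [1, 20, 38, 28, 27, 41, 39]
extract-min #6 returns 1:
  remove root 1; move last element 39 to root → [39, 20, 38, 28, 27, 41]
  39 vs smaller child 20 at index 1, swap → [20, 39, 38, 28, 27, 41]
  39 vs smaller child 27 at index 4, swap → [20, 27, 38, 28, 39, 41]

[20, 27, 38, 28, 39, 41]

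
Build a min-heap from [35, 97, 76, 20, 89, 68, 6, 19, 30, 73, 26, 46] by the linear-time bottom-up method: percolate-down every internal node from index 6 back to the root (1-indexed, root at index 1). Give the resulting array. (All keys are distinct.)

[6, 19, 35, 20, 26, 46, 76, 97, 30, 73, 89, 68]

sift down from index 6:
  68 vs only child 46 at index 12, swap → [35, 97, 76, 20, 89, 46, 6, 19, 30, 73, 26, 68]
sift down from index 5:
  89 vs smaller child 26 at index 11, swap → [35, 97, 76, 20, 26, 46, 6, 19, 30, 73, 89, 68]
sift down from index 4:
  20 vs smaller child 19 at index 8, swap → [35, 97, 76, 19, 26, 46, 6, 20, 30, 73, 89, 68]
sift down from index 3:
  76 vs smaller child 6 at index 7, swap → [35, 97, 6, 19, 26, 46, 76, 20, 30, 73, 89, 68]
sift down from index 2:
  97 vs smaller child 19 at index 4, swap → [35, 19, 6, 97, 26, 46, 76, 20, 30, 73, 89, 68]
  97 vs smaller child 20 at index 8, swap → [35, 19, 6, 20, 26, 46, 76, 97, 30, 73, 89, 68]
sift down from index 1:
  35 vs smaller child 6 at index 3, swap → [6, 19, 35, 20, 26, 46, 76, 97, 30, 73, 89, 68]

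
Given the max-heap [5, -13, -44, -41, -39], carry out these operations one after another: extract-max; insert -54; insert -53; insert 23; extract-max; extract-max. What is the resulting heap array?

extract-max → returns 5:
  remove root 5; move last element -39 to root → [-39, -13, -44, -41]
  -39 vs larger child -13 at index 1, swap → [-13, -39, -44, -41]
insert -54:
  append -54 at index 4 → [-13, -39, -44, -41, -54] (no swap needed)
insert -53:
  append -53 at index 5 → [-13, -39, -44, -41, -54, -53] (no swap needed)
insert 23:
  append 23 at index 6 → [-13, -39, -44, -41, -54, -53, 23]
  23 > parent -44 at index 2, swap → [-13, -39, 23, -41, -54, -53, -44]
  23 > parent -13 at index 0, swap → [23, -39, -13, -41, -54, -53, -44]
extract-max → returns 23:
  remove root 23; move last element -44 to root → [-44, -39, -13, -41, -54, -53]
  -44 vs larger child -13 at index 2, swap → [-13, -39, -44, -41, -54, -53]
extract-max → returns -13:
  remove root -13; move last element -53 to root → [-53, -39, -44, -41, -54]
  -53 vs larger child -39 at index 1, swap → [-39, -53, -44, -41, -54]
  -53 vs larger child -41 at index 3, swap → [-39, -41, -44, -53, -54]

[-39, -41, -44, -53, -54]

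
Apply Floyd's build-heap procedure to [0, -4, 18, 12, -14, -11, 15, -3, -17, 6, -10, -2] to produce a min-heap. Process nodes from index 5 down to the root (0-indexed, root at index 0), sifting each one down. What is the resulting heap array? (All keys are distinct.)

sift down from index 5: already satisfies heap property
sift down from index 4: already satisfies heap property
sift down from index 3:
  12 vs smaller child -17 at index 8, swap → [0, -4, 18, -17, -14, -11, 15, -3, 12, 6, -10, -2]
sift down from index 2:
  18 vs smaller child -11 at index 5, swap → [0, -4, -11, -17, -14, 18, 15, -3, 12, 6, -10, -2]
  18 vs only child -2 at index 11, swap → [0, -4, -11, -17, -14, -2, 15, -3, 12, 6, -10, 18]
sift down from index 1:
  -4 vs smaller child -17 at index 3, swap → [0, -17, -11, -4, -14, -2, 15, -3, 12, 6, -10, 18]
sift down from index 0:
  0 vs smaller child -17 at index 1, swap → [-17, 0, -11, -4, -14, -2, 15, -3, 12, 6, -10, 18]
  0 vs smaller child -14 at index 4, swap → [-17, -14, -11, -4, 0, -2, 15, -3, 12, 6, -10, 18]
  0 vs smaller child -10 at index 10, swap → [-17, -14, -11, -4, -10, -2, 15, -3, 12, 6, 0, 18]

[-17, -14, -11, -4, -10, -2, 15, -3, 12, 6, 0, 18]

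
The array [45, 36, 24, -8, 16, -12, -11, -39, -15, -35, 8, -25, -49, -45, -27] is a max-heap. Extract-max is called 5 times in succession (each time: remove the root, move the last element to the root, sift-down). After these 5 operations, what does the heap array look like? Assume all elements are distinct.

[-8, -15, -11, -25, -27, -12, -45, -39, -49, -35]

extract-max #1 returns 45:
  remove root 45; move last element -27 to root → [-27, 36, 24, -8, 16, -12, -11, -39, -15, -35, 8, -25, -49, -45]
  -27 vs larger child 36 at index 1, swap → [36, -27, 24, -8, 16, -12, -11, -39, -15, -35, 8, -25, -49, -45]
  -27 vs larger child 16 at index 4, swap → [36, 16, 24, -8, -27, -12, -11, -39, -15, -35, 8, -25, -49, -45]
  -27 vs larger child 8 at index 10, swap → [36, 16, 24, -8, 8, -12, -11, -39, -15, -35, -27, -25, -49, -45]
extract-max #2 returns 36:
  remove root 36; move last element -45 to root → [-45, 16, 24, -8, 8, -12, -11, -39, -15, -35, -27, -25, -49]
  -45 vs larger child 24 at index 2, swap → [24, 16, -45, -8, 8, -12, -11, -39, -15, -35, -27, -25, -49]
  -45 vs larger child -11 at index 6, swap → [24, 16, -11, -8, 8, -12, -45, -39, -15, -35, -27, -25, -49]
extract-max #3 returns 24:
  remove root 24; move last element -49 to root → [-49, 16, -11, -8, 8, -12, -45, -39, -15, -35, -27, -25]
  -49 vs larger child 16 at index 1, swap → [16, -49, -11, -8, 8, -12, -45, -39, -15, -35, -27, -25]
  -49 vs larger child 8 at index 4, swap → [16, 8, -11, -8, -49, -12, -45, -39, -15, -35, -27, -25]
  -49 vs larger child -27 at index 10, swap → [16, 8, -11, -8, -27, -12, -45, -39, -15, -35, -49, -25]
extract-max #4 returns 16:
  remove root 16; move last element -25 to root → [-25, 8, -11, -8, -27, -12, -45, -39, -15, -35, -49]
  -25 vs larger child 8 at index 1, swap → [8, -25, -11, -8, -27, -12, -45, -39, -15, -35, -49]
  -25 vs larger child -8 at index 3, swap → [8, -8, -11, -25, -27, -12, -45, -39, -15, -35, -49]
  -25 vs larger child -15 at index 8, swap → [8, -8, -11, -15, -27, -12, -45, -39, -25, -35, -49]
extract-max #5 returns 8:
  remove root 8; move last element -49 to root → [-49, -8, -11, -15, -27, -12, -45, -39, -25, -35]
  -49 vs larger child -8 at index 1, swap → [-8, -49, -11, -15, -27, -12, -45, -39, -25, -35]
  -49 vs larger child -15 at index 3, swap → [-8, -15, -11, -49, -27, -12, -45, -39, -25, -35]
  -49 vs larger child -25 at index 8, swap → [-8, -15, -11, -25, -27, -12, -45, -39, -49, -35]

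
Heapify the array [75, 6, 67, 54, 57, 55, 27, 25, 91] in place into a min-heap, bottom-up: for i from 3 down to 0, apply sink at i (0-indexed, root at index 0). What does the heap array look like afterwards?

[6, 25, 27, 54, 57, 55, 67, 75, 91]

sift down from index 3:
  54 vs smaller child 25 at index 7, swap → [75, 6, 67, 25, 57, 55, 27, 54, 91]
sift down from index 2:
  67 vs smaller child 27 at index 6, swap → [75, 6, 27, 25, 57, 55, 67, 54, 91]
sift down from index 1: already satisfies heap property
sift down from index 0:
  75 vs smaller child 6 at index 1, swap → [6, 75, 27, 25, 57, 55, 67, 54, 91]
  75 vs smaller child 25 at index 3, swap → [6, 25, 27, 75, 57, 55, 67, 54, 91]
  75 vs smaller child 54 at index 7, swap → [6, 25, 27, 54, 57, 55, 67, 75, 91]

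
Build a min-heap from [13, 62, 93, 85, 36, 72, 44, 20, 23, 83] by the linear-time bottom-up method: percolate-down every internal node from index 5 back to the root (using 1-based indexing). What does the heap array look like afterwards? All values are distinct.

[13, 20, 44, 23, 36, 72, 93, 85, 62, 83]

sift down from index 5: already satisfies heap property
sift down from index 4:
  85 vs smaller child 20 at index 8, swap → [13, 62, 93, 20, 36, 72, 44, 85, 23, 83]
sift down from index 3:
  93 vs smaller child 44 at index 7, swap → [13, 62, 44, 20, 36, 72, 93, 85, 23, 83]
sift down from index 2:
  62 vs smaller child 20 at index 4, swap → [13, 20, 44, 62, 36, 72, 93, 85, 23, 83]
  62 vs smaller child 23 at index 9, swap → [13, 20, 44, 23, 36, 72, 93, 85, 62, 83]
sift down from index 1: already satisfies heap property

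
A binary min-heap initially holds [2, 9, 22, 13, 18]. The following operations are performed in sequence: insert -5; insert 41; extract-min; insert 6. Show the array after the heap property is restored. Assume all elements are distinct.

insert -5:
  append -5 at index 5 → [2, 9, 22, 13, 18, -5]
  -5 < parent 22 at index 2, swap → [2, 9, -5, 13, 18, 22]
  -5 < parent 2 at index 0, swap → [-5, 9, 2, 13, 18, 22]
insert 41:
  append 41 at index 6 → [-5, 9, 2, 13, 18, 22, 41] (no swap needed)
extract-min → returns -5:
  remove root -5; move last element 41 to root → [41, 9, 2, 13, 18, 22]
  41 vs smaller child 2 at index 2, swap → [2, 9, 41, 13, 18, 22]
  41 vs only child 22 at index 5, swap → [2, 9, 22, 13, 18, 41]
insert 6:
  append 6 at index 6 → [2, 9, 22, 13, 18, 41, 6]
  6 < parent 22 at index 2, swap → [2, 9, 6, 13, 18, 41, 22]

[2, 9, 6, 13, 18, 41, 22]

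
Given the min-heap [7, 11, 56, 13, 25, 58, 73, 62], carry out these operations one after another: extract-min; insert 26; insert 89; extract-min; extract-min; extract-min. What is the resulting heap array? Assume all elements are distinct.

[26, 62, 56, 73, 89, 58]

extract-min → returns 7:
  remove root 7; move last element 62 to root → [62, 11, 56, 13, 25, 58, 73]
  62 vs smaller child 11 at index 1, swap → [11, 62, 56, 13, 25, 58, 73]
  62 vs smaller child 13 at index 3, swap → [11, 13, 56, 62, 25, 58, 73]
insert 26:
  append 26 at index 7 → [11, 13, 56, 62, 25, 58, 73, 26]
  26 < parent 62 at index 3, swap → [11, 13, 56, 26, 25, 58, 73, 62]
insert 89:
  append 89 at index 8 → [11, 13, 56, 26, 25, 58, 73, 62, 89] (no swap needed)
extract-min → returns 11:
  remove root 11; move last element 89 to root → [89, 13, 56, 26, 25, 58, 73, 62]
  89 vs smaller child 13 at index 1, swap → [13, 89, 56, 26, 25, 58, 73, 62]
  89 vs smaller child 25 at index 4, swap → [13, 25, 56, 26, 89, 58, 73, 62]
extract-min → returns 13:
  remove root 13; move last element 62 to root → [62, 25, 56, 26, 89, 58, 73]
  62 vs smaller child 25 at index 1, swap → [25, 62, 56, 26, 89, 58, 73]
  62 vs smaller child 26 at index 3, swap → [25, 26, 56, 62, 89, 58, 73]
extract-min → returns 25:
  remove root 25; move last element 73 to root → [73, 26, 56, 62, 89, 58]
  73 vs smaller child 26 at index 1, swap → [26, 73, 56, 62, 89, 58]
  73 vs smaller child 62 at index 3, swap → [26, 62, 56, 73, 89, 58]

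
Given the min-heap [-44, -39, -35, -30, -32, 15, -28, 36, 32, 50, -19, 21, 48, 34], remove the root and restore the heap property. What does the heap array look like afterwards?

remove root -44; move last element 34 to root → [34, -39, -35, -30, -32, 15, -28, 36, 32, 50, -19, 21, 48]
34 vs smaller child -39 at index 1, swap → [-39, 34, -35, -30, -32, 15, -28, 36, 32, 50, -19, 21, 48]
34 vs smaller child -32 at index 4, swap → [-39, -32, -35, -30, 34, 15, -28, 36, 32, 50, -19, 21, 48]
34 vs smaller child -19 at index 10, swap → [-39, -32, -35, -30, -19, 15, -28, 36, 32, 50, 34, 21, 48]

[-39, -32, -35, -30, -19, 15, -28, 36, 32, 50, 34, 21, 48]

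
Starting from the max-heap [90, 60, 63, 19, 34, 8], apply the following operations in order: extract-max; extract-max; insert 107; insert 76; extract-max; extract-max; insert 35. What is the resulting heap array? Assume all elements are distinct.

extract-max → returns 90:
  remove root 90; move last element 8 to root → [8, 60, 63, 19, 34]
  8 vs larger child 63 at index 2, swap → [63, 60, 8, 19, 34]
extract-max → returns 63:
  remove root 63; move last element 34 to root → [34, 60, 8, 19]
  34 vs larger child 60 at index 1, swap → [60, 34, 8, 19]
insert 107:
  append 107 at index 4 → [60, 34, 8, 19, 107]
  107 > parent 34 at index 1, swap → [60, 107, 8, 19, 34]
  107 > parent 60 at index 0, swap → [107, 60, 8, 19, 34]
insert 76:
  append 76 at index 5 → [107, 60, 8, 19, 34, 76]
  76 > parent 8 at index 2, swap → [107, 60, 76, 19, 34, 8]
extract-max → returns 107:
  remove root 107; move last element 8 to root → [8, 60, 76, 19, 34]
  8 vs larger child 76 at index 2, swap → [76, 60, 8, 19, 34]
extract-max → returns 76:
  remove root 76; move last element 34 to root → [34, 60, 8, 19]
  34 vs larger child 60 at index 1, swap → [60, 34, 8, 19]
insert 35:
  append 35 at index 4 → [60, 34, 8, 19, 35]
  35 > parent 34 at index 1, swap → [60, 35, 8, 19, 34]

[60, 35, 8, 19, 34]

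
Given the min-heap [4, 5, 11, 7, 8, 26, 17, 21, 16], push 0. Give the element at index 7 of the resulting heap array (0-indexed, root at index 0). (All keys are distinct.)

21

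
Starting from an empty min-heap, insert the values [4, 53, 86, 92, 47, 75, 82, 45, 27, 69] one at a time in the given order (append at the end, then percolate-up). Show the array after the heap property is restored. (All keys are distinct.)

[4, 27, 75, 45, 53, 86, 82, 92, 47, 69]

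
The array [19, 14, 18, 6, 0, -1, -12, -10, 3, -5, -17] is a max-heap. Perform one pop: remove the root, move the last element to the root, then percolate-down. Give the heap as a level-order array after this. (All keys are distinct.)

[18, 14, -1, 6, 0, -17, -12, -10, 3, -5]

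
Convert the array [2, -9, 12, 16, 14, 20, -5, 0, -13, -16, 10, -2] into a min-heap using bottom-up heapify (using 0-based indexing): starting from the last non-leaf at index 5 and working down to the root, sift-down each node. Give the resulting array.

[-16, -13, -5, 0, -9, -2, 12, 2, 16, 14, 10, 20]

sift down from index 5:
  20 vs only child -2 at index 11, swap → [2, -9, 12, 16, 14, -2, -5, 0, -13, -16, 10, 20]
sift down from index 4:
  14 vs smaller child -16 at index 9, swap → [2, -9, 12, 16, -16, -2, -5, 0, -13, 14, 10, 20]
sift down from index 3:
  16 vs smaller child -13 at index 8, swap → [2, -9, 12, -13, -16, -2, -5, 0, 16, 14, 10, 20]
sift down from index 2:
  12 vs smaller child -5 at index 6, swap → [2, -9, -5, -13, -16, -2, 12, 0, 16, 14, 10, 20]
sift down from index 1:
  -9 vs smaller child -16 at index 4, swap → [2, -16, -5, -13, -9, -2, 12, 0, 16, 14, 10, 20]
sift down from index 0:
  2 vs smaller child -16 at index 1, swap → [-16, 2, -5, -13, -9, -2, 12, 0, 16, 14, 10, 20]
  2 vs smaller child -13 at index 3, swap → [-16, -13, -5, 2, -9, -2, 12, 0, 16, 14, 10, 20]
  2 vs smaller child 0 at index 7, swap → [-16, -13, -5, 0, -9, -2, 12, 2, 16, 14, 10, 20]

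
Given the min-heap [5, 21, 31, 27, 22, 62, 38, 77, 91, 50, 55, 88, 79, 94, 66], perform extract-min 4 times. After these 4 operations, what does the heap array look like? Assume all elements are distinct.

[31, 50, 38, 77, 55, 62, 88, 94, 91, 66, 79]

extract-min #1 returns 5:
  remove root 5; move last element 66 to root → [66, 21, 31, 27, 22, 62, 38, 77, 91, 50, 55, 88, 79, 94]
  66 vs smaller child 21 at index 1, swap → [21, 66, 31, 27, 22, 62, 38, 77, 91, 50, 55, 88, 79, 94]
  66 vs smaller child 22 at index 4, swap → [21, 22, 31, 27, 66, 62, 38, 77, 91, 50, 55, 88, 79, 94]
  66 vs smaller child 50 at index 9, swap → [21, 22, 31, 27, 50, 62, 38, 77, 91, 66, 55, 88, 79, 94]
extract-min #2 returns 21:
  remove root 21; move last element 94 to root → [94, 22, 31, 27, 50, 62, 38, 77, 91, 66, 55, 88, 79]
  94 vs smaller child 22 at index 1, swap → [22, 94, 31, 27, 50, 62, 38, 77, 91, 66, 55, 88, 79]
  94 vs smaller child 27 at index 3, swap → [22, 27, 31, 94, 50, 62, 38, 77, 91, 66, 55, 88, 79]
  94 vs smaller child 77 at index 7, swap → [22, 27, 31, 77, 50, 62, 38, 94, 91, 66, 55, 88, 79]
extract-min #3 returns 22:
  remove root 22; move last element 79 to root → [79, 27, 31, 77, 50, 62, 38, 94, 91, 66, 55, 88]
  79 vs smaller child 27 at index 1, swap → [27, 79, 31, 77, 50, 62, 38, 94, 91, 66, 55, 88]
  79 vs smaller child 50 at index 4, swap → [27, 50, 31, 77, 79, 62, 38, 94, 91, 66, 55, 88]
  79 vs smaller child 55 at index 10, swap → [27, 50, 31, 77, 55, 62, 38, 94, 91, 66, 79, 88]
extract-min #4 returns 27:
  remove root 27; move last element 88 to root → [88, 50, 31, 77, 55, 62, 38, 94, 91, 66, 79]
  88 vs smaller child 31 at index 2, swap → [31, 50, 88, 77, 55, 62, 38, 94, 91, 66, 79]
  88 vs smaller child 38 at index 6, swap → [31, 50, 38, 77, 55, 62, 88, 94, 91, 66, 79]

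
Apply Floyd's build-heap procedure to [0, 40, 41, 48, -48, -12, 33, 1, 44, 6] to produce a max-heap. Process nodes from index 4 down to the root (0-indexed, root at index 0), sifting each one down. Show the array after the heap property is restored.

sift down from index 4:
  -48 vs only child 6 at index 9, swap → [0, 40, 41, 48, 6, -12, 33, 1, 44, -48]
sift down from index 3: already satisfies heap property
sift down from index 2: already satisfies heap property
sift down from index 1:
  40 vs larger child 48 at index 3, swap → [0, 48, 41, 40, 6, -12, 33, 1, 44, -48]
  40 vs larger child 44 at index 8, swap → [0, 48, 41, 44, 6, -12, 33, 1, 40, -48]
sift down from index 0:
  0 vs larger child 48 at index 1, swap → [48, 0, 41, 44, 6, -12, 33, 1, 40, -48]
  0 vs larger child 44 at index 3, swap → [48, 44, 41, 0, 6, -12, 33, 1, 40, -48]
  0 vs larger child 40 at index 8, swap → [48, 44, 41, 40, 6, -12, 33, 1, 0, -48]

[48, 44, 41, 40, 6, -12, 33, 1, 0, -48]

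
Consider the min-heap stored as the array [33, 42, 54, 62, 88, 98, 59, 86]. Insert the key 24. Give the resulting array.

[24, 33, 54, 42, 88, 98, 59, 86, 62]

append 24 at index 8 → [33, 42, 54, 62, 88, 98, 59, 86, 24]
24 < parent 62 at index 3, swap → [33, 42, 54, 24, 88, 98, 59, 86, 62]
24 < parent 42 at index 1, swap → [33, 24, 54, 42, 88, 98, 59, 86, 62]
24 < parent 33 at index 0, swap → [24, 33, 54, 42, 88, 98, 59, 86, 62]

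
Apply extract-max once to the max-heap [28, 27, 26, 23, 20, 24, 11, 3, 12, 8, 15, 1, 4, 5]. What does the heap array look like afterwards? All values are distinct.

[27, 23, 26, 12, 20, 24, 11, 3, 5, 8, 15, 1, 4]

remove root 28; move last element 5 to root → [5, 27, 26, 23, 20, 24, 11, 3, 12, 8, 15, 1, 4]
5 vs larger child 27 at index 1, swap → [27, 5, 26, 23, 20, 24, 11, 3, 12, 8, 15, 1, 4]
5 vs larger child 23 at index 3, swap → [27, 23, 26, 5, 20, 24, 11, 3, 12, 8, 15, 1, 4]
5 vs larger child 12 at index 8, swap → [27, 23, 26, 12, 20, 24, 11, 3, 5, 8, 15, 1, 4]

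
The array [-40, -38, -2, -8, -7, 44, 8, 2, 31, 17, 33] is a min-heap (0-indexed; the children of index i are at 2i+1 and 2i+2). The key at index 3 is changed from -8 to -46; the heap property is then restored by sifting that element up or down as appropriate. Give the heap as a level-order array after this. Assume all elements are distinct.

set index 3 from -8 to -46 → [-40, -38, -2, -46, -7, 44, 8, 2, 31, 17, 33]
-46 < parent -38 at index 1, swap → [-40, -46, -2, -38, -7, 44, 8, 2, 31, 17, 33]
-46 < parent -40 at index 0, swap → [-46, -40, -2, -38, -7, 44, 8, 2, 31, 17, 33]

[-46, -40, -2, -38, -7, 44, 8, 2, 31, 17, 33]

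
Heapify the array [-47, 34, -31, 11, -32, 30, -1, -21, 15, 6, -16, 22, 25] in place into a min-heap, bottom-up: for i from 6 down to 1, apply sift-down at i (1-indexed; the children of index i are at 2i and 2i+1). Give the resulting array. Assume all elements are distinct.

[-47, -32, -31, -21, -16, 22, -1, 11, 15, 6, 34, 30, 25]

sift down from index 6:
  30 vs smaller child 22 at index 12, swap → [-47, 34, -31, 11, -32, 22, -1, -21, 15, 6, -16, 30, 25]
sift down from index 5: already satisfies heap property
sift down from index 4:
  11 vs smaller child -21 at index 8, swap → [-47, 34, -31, -21, -32, 22, -1, 11, 15, 6, -16, 30, 25]
sift down from index 3: already satisfies heap property
sift down from index 2:
  34 vs smaller child -32 at index 5, swap → [-47, -32, -31, -21, 34, 22, -1, 11, 15, 6, -16, 30, 25]
  34 vs smaller child -16 at index 11, swap → [-47, -32, -31, -21, -16, 22, -1, 11, 15, 6, 34, 30, 25]
sift down from index 1: already satisfies heap property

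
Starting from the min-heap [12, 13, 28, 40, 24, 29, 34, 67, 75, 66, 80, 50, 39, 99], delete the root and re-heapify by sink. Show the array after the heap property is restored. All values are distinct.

remove root 12; move last element 99 to root → [99, 13, 28, 40, 24, 29, 34, 67, 75, 66, 80, 50, 39]
99 vs smaller child 13 at index 1, swap → [13, 99, 28, 40, 24, 29, 34, 67, 75, 66, 80, 50, 39]
99 vs smaller child 24 at index 4, swap → [13, 24, 28, 40, 99, 29, 34, 67, 75, 66, 80, 50, 39]
99 vs smaller child 66 at index 9, swap → [13, 24, 28, 40, 66, 29, 34, 67, 75, 99, 80, 50, 39]

[13, 24, 28, 40, 66, 29, 34, 67, 75, 99, 80, 50, 39]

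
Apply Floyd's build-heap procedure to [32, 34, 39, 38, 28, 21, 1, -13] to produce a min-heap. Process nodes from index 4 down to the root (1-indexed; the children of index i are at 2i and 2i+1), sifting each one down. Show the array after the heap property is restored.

sift down from index 4:
  38 vs only child -13 at index 8, swap → [32, 34, 39, -13, 28, 21, 1, 38]
sift down from index 3:
  39 vs smaller child 1 at index 7, swap → [32, 34, 1, -13, 28, 21, 39, 38]
sift down from index 2:
  34 vs smaller child -13 at index 4, swap → [32, -13, 1, 34, 28, 21, 39, 38]
sift down from index 1:
  32 vs smaller child -13 at index 2, swap → [-13, 32, 1, 34, 28, 21, 39, 38]
  32 vs smaller child 28 at index 5, swap → [-13, 28, 1, 34, 32, 21, 39, 38]

[-13, 28, 1, 34, 32, 21, 39, 38]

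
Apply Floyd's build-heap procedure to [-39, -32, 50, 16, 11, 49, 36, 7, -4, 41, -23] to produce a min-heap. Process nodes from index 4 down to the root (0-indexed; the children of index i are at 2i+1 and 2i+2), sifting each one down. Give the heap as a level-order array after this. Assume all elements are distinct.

sift down from index 4:
  11 vs smaller child -23 at index 10, swap → [-39, -32, 50, 16, -23, 49, 36, 7, -4, 41, 11]
sift down from index 3:
  16 vs smaller child -4 at index 8, swap → [-39, -32, 50, -4, -23, 49, 36, 7, 16, 41, 11]
sift down from index 2:
  50 vs smaller child 36 at index 6, swap → [-39, -32, 36, -4, -23, 49, 50, 7, 16, 41, 11]
sift down from index 1: already satisfies heap property
sift down from index 0: already satisfies heap property

[-39, -32, 36, -4, -23, 49, 50, 7, 16, 41, 11]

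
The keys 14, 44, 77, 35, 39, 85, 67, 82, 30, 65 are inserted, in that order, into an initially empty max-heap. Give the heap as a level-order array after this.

Insert 14:
  append 14 at index 0 → [14] (no swap needed)
Insert 44:
  append 44 at index 1 → [14, 44]
  44 > parent 14 at index 0, swap → [44, 14]
Insert 77:
  append 77 at index 2 → [44, 14, 77]
  77 > parent 44 at index 0, swap → [77, 14, 44]
Insert 35:
  append 35 at index 3 → [77, 14, 44, 35]
  35 > parent 14 at index 1, swap → [77, 35, 44, 14]
Insert 39:
  append 39 at index 4 → [77, 35, 44, 14, 39]
  39 > parent 35 at index 1, swap → [77, 39, 44, 14, 35]
Insert 85:
  append 85 at index 5 → [77, 39, 44, 14, 35, 85]
  85 > parent 44 at index 2, swap → [77, 39, 85, 14, 35, 44]
  85 > parent 77 at index 0, swap → [85, 39, 77, 14, 35, 44]
Insert 67:
  append 67 at index 6 → [85, 39, 77, 14, 35, 44, 67] (no swap needed)
Insert 82:
  append 82 at index 7 → [85, 39, 77, 14, 35, 44, 67, 82]
  82 > parent 14 at index 3, swap → [85, 39, 77, 82, 35, 44, 67, 14]
  82 > parent 39 at index 1, swap → [85, 82, 77, 39, 35, 44, 67, 14]
Insert 30:
  append 30 at index 8 → [85, 82, 77, 39, 35, 44, 67, 14, 30] (no swap needed)
Insert 65:
  append 65 at index 9 → [85, 82, 77, 39, 35, 44, 67, 14, 30, 65]
  65 > parent 35 at index 4, swap → [85, 82, 77, 39, 65, 44, 67, 14, 30, 35]

[85, 82, 77, 39, 65, 44, 67, 14, 30, 35]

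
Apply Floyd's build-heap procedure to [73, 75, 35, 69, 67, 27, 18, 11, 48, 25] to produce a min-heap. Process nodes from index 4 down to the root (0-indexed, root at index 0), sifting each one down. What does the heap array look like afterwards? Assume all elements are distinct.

sift down from index 4:
  67 vs only child 25 at index 9, swap → [73, 75, 35, 69, 25, 27, 18, 11, 48, 67]
sift down from index 3:
  69 vs smaller child 11 at index 7, swap → [73, 75, 35, 11, 25, 27, 18, 69, 48, 67]
sift down from index 2:
  35 vs smaller child 18 at index 6, swap → [73, 75, 18, 11, 25, 27, 35, 69, 48, 67]
sift down from index 1:
  75 vs smaller child 11 at index 3, swap → [73, 11, 18, 75, 25, 27, 35, 69, 48, 67]
  75 vs smaller child 48 at index 8, swap → [73, 11, 18, 48, 25, 27, 35, 69, 75, 67]
sift down from index 0:
  73 vs smaller child 11 at index 1, swap → [11, 73, 18, 48, 25, 27, 35, 69, 75, 67]
  73 vs smaller child 25 at index 4, swap → [11, 25, 18, 48, 73, 27, 35, 69, 75, 67]
  73 vs only child 67 at index 9, swap → [11, 25, 18, 48, 67, 27, 35, 69, 75, 73]

[11, 25, 18, 48, 67, 27, 35, 69, 75, 73]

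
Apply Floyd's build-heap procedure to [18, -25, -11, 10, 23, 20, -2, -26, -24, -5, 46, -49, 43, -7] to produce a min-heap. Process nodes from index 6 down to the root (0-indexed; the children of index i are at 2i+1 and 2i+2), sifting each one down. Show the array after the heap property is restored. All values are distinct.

[-49, -26, -11, -25, -5, 18, -7, 10, -24, 23, 46, 20, 43, -2]

sift down from index 6:
  -2 vs only child -7 at index 13, swap → [18, -25, -11, 10, 23, 20, -7, -26, -24, -5, 46, -49, 43, -2]
sift down from index 5:
  20 vs smaller child -49 at index 11, swap → [18, -25, -11, 10, 23, -49, -7, -26, -24, -5, 46, 20, 43, -2]
sift down from index 4:
  23 vs smaller child -5 at index 9, swap → [18, -25, -11, 10, -5, -49, -7, -26, -24, 23, 46, 20, 43, -2]
sift down from index 3:
  10 vs smaller child -26 at index 7, swap → [18, -25, -11, -26, -5, -49, -7, 10, -24, 23, 46, 20, 43, -2]
sift down from index 2:
  -11 vs smaller child -49 at index 5, swap → [18, -25, -49, -26, -5, -11, -7, 10, -24, 23, 46, 20, 43, -2]
sift down from index 1:
  -25 vs smaller child -26 at index 3, swap → [18, -26, -49, -25, -5, -11, -7, 10, -24, 23, 46, 20, 43, -2]
sift down from index 0:
  18 vs smaller child -49 at index 2, swap → [-49, -26, 18, -25, -5, -11, -7, 10, -24, 23, 46, 20, 43, -2]
  18 vs smaller child -11 at index 5, swap → [-49, -26, -11, -25, -5, 18, -7, 10, -24, 23, 46, 20, 43, -2]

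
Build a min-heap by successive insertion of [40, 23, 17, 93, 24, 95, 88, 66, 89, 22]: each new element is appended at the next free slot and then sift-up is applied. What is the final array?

[17, 22, 23, 66, 24, 95, 88, 93, 89, 40]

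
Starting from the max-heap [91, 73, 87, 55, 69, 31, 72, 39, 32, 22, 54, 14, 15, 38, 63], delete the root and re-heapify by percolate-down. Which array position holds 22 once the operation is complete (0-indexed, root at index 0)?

9

remove root 91; move last element 63 to root → [63, 73, 87, 55, 69, 31, 72, 39, 32, 22, 54, 14, 15, 38]
63 vs larger child 87 at index 2, swap → [87, 73, 63, 55, 69, 31, 72, 39, 32, 22, 54, 14, 15, 38]
63 vs larger child 72 at index 6, swap → [87, 73, 72, 55, 69, 31, 63, 39, 32, 22, 54, 14, 15, 38]
resulting array: [87, 73, 72, 55, 69, 31, 63, 39, 32, 22, 54, 14, 15, 38]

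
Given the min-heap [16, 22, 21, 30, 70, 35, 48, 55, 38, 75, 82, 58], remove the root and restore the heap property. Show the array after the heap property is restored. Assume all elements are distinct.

remove root 16; move last element 58 to root → [58, 22, 21, 30, 70, 35, 48, 55, 38, 75, 82]
58 vs smaller child 21 at index 2, swap → [21, 22, 58, 30, 70, 35, 48, 55, 38, 75, 82]
58 vs smaller child 35 at index 5, swap → [21, 22, 35, 30, 70, 58, 48, 55, 38, 75, 82]

[21, 22, 35, 30, 70, 58, 48, 55, 38, 75, 82]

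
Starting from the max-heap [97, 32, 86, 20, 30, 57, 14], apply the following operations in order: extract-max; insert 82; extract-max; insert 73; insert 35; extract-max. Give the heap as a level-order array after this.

[73, 35, 57, 32, 30, 14, 20]

extract-max → returns 97:
  remove root 97; move last element 14 to root → [14, 32, 86, 20, 30, 57]
  14 vs larger child 86 at index 2, swap → [86, 32, 14, 20, 30, 57]
  14 vs only child 57 at index 5, swap → [86, 32, 57, 20, 30, 14]
insert 82:
  append 82 at index 6 → [86, 32, 57, 20, 30, 14, 82]
  82 > parent 57 at index 2, swap → [86, 32, 82, 20, 30, 14, 57]
extract-max → returns 86:
  remove root 86; move last element 57 to root → [57, 32, 82, 20, 30, 14]
  57 vs larger child 82 at index 2, swap → [82, 32, 57, 20, 30, 14]
insert 73:
  append 73 at index 6 → [82, 32, 57, 20, 30, 14, 73]
  73 > parent 57 at index 2, swap → [82, 32, 73, 20, 30, 14, 57]
insert 35:
  append 35 at index 7 → [82, 32, 73, 20, 30, 14, 57, 35]
  35 > parent 20 at index 3, swap → [82, 32, 73, 35, 30, 14, 57, 20]
  35 > parent 32 at index 1, swap → [82, 35, 73, 32, 30, 14, 57, 20]
extract-max → returns 82:
  remove root 82; move last element 20 to root → [20, 35, 73, 32, 30, 14, 57]
  20 vs larger child 73 at index 2, swap → [73, 35, 20, 32, 30, 14, 57]
  20 vs larger child 57 at index 6, swap → [73, 35, 57, 32, 30, 14, 20]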